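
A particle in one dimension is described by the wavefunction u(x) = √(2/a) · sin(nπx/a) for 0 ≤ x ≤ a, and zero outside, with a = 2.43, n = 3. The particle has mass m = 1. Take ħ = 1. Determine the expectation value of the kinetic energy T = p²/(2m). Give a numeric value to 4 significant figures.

T = −(ħ²/2m) d²/dx², so ⟨T⟩ = −(ħ²/2m) ∫ u*·u'' dx; with m = 1.
d/dx sin(nπx/a) = (nπ/a)·cos(nπx/a) and d²/dx² sin(nπx/a) = −(nπ/a)²·sin(nπx/a); on 0 ≤ x ≤ a, ∫sin²(nπx/a) dx = a/2 and ∫sin(nπx/a)·cos(nπx/a) dx = 0.
⟨T⟩ = 7.5214.

7.521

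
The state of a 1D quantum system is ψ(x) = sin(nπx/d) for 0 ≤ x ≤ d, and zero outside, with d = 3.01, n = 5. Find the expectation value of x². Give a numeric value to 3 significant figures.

⟨x²⟩ = ∫ x²·|ψ|² dx / ∫|ψ|² dx (integrals over the domain).
With sin²θ = (1 − cos2θ)/2 on 0 ≤ x ≤ d: ∫sin²(nπx/d) dx = d/2, ∫x·sin²(nπx/d) dx = d²/4, ∫x²·sin²(nπx/d) dx = d³·(1/6 − 1/(4n²π²)); higher powers xᵏ the same way, integrating xᵏ·cos(2nπx/d) by parts.
State is unnormalized: ∫|ψ|² dx = 1.5050, and ∫ψ*·x²·ψ dx = 4.5175, so ⟨x²⟩ = 4.5175 / 1.5050.
⟨x²⟩ = 3.0017.

3.00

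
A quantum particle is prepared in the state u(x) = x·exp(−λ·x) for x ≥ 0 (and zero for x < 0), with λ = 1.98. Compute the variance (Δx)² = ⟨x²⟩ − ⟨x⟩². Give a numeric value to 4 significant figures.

Compute ⟨x⟩ and ⟨x²⟩ separately, then (Δx)² = ⟨x²⟩ − ⟨x⟩².
Every integrand reduces to terms xʲ·e^(−2λx) on [0, ∞); use ∫₀^∞ xʲ·e^(−2λx) dx = j!/(2λ)^(j+1).
Normalization: ∫|u|² dx = 0.032207.
⟨x⟩ = 0.75758 and ⟨x²⟩ = 0.76523.
(Δx)² = 0.76523 − (0.75758)² = 0.19131.

0.1913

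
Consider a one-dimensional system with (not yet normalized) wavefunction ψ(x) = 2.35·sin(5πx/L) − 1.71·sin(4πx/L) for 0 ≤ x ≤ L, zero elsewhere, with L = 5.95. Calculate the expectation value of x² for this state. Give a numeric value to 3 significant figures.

⟨x²⟩ = ∫ x²·|ψ|² dx / ∫|ψ|² dx (integrals over the domain).
On 0 ≤ x ≤ L (j ≠ l): ∫sin²(jπx/L) dx = L/2, ∫sin(jπx/L)·sin(lπx/L) dx = 0; diagonal moments ∫x·sin²(jπx/L) dx = L²/4, ∫x²·sin²(jπx/L) dx = L³·(1/6 − 1/(4j²π²)); cross terms ∫x·sin(jπx/L)·sin(lπx/L) dx = 0 for j + l even and −4jlL²/(π²(j² − l²)²) for j + l odd, ∫x²·sin(jπx/L)·sin(lπx/L) dx = (−1)^(j+l)·4jlL³/(π²(j² − l²)²); higher powers the same way via product-to-sum and parts.
State is unnormalized: ∫|ψ|² dx = 25.129, and ∫ψ*·x²·ψ dx = 463.80, so ⟨x²⟩ = 463.80 / 25.129.
⟨x²⟩ = 18.457.

18.5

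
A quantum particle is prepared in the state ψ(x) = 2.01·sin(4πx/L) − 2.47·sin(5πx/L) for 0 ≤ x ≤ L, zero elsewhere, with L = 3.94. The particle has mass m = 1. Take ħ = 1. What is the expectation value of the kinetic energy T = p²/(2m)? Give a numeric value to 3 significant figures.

6.81

T = −(ħ²/2m) d²/dx², so ⟨T⟩ = −(ħ²/2m) ∫ ψ*·ψ'' dx / ∫|ψ|² dx; with m = 1.
d²/dx² sin(jπx/L) = −(jπ/L)²·sin(jπx/L); on 0 ≤ x ≤ L, ∫sin²(jπx/L) dx = L/2 and ∫sin(jπx/L)·sin(lπx/L) dx = 0 for j ≠ l, so only diagonal terms survive in ∫|ψ|² and ∫ψ·ψ″; ∫ψ·ψ′ dx = [ψ²/2] between the walls = 0.
State is unnormalized: ∫|ψ|² dx = 19.978, and ∫ψ*·(−ħ²/2m · ψ'') dx = 136.00, so ⟨T⟩ = 136.00 / 19.978.
⟨T⟩ = 6.8075.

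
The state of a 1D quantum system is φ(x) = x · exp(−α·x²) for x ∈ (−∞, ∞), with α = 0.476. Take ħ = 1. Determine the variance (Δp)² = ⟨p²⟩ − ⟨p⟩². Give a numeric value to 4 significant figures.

1.428

Compute ⟨p⟩ and ⟨p²⟩ separately; (Δp)² = ⟨p²⟩ − ⟨p⟩².
Expand each integrand as polynomial × e^(−2αx²) and use ∫x^(2j)·e^(−2αx²) dx = (2j−1)!!/(4α)^j · √(π/(2α)), odd powers → 0; here √(π/(2α)) = 1.8166. Differentiate with the product rule, d/dx e^(−αx²) = −2αx·e^(−αx²).
Normalization: ∫|φ|² dx = 0.95409.
⟨p⟩ = 0.0000 and ⟨p²⟩ = 1.4280.
(Δp)² = 1.4280 − (0.0000)² = 1.4280.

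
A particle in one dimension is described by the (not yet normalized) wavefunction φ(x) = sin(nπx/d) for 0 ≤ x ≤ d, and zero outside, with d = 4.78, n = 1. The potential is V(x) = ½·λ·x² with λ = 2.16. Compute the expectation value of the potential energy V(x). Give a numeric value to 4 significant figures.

⟨V⟩ = ∫ V(x)·|φ|² dx / ∫|φ|² dx.
With sin²θ = (1 − cos2θ)/2 on 0 ≤ x ≤ d: ∫sin²(nπx/d) dx = d/2, ∫x·sin²(nπx/d) dx = d²/4, ∫x²·sin²(nπx/d) dx = d³·(1/6 − 1/(4n²π²)); higher powers xᵏ the same way, integrating xᵏ·cos(2nπx/d) by parts.
State is unnormalized: ∫|φ|² dx = 2.3900, and ∫φ*·V(x)·φ dx = 16.671, so ⟨V⟩ = 16.671 / 2.3900.
⟨V⟩ = 6.9753.

6.975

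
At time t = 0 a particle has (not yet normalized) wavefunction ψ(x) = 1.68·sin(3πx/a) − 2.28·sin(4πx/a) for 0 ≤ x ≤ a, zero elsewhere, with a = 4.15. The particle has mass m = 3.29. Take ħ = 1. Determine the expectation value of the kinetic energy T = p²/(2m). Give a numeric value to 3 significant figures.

1.18

T = −(ħ²/2m) d²/dx², so ⟨T⟩ = −(ħ²/2m) ∫ ψ*·ψ'' dx / ∫|ψ|² dx; with m = 3.29.
d²/dx² sin(jπx/a) = −(jπ/a)²·sin(jπx/a); on 0 ≤ x ≤ a, ∫sin²(jπx/a) dx = a/2 and ∫sin(jπx/a)·sin(lπx/a) dx = 0 for j ≠ l, so only diagonal terms survive in ∫|ψ|² and ∫ψ·ψ″; ∫ψ·ψ′ dx = [ψ²/2] between the walls = 0.
State is unnormalized: ∫|ψ|² dx = 16.643, and ∫ψ*·(−ħ²/2m · ψ'') dx = 19.621, so ⟨T⟩ = 19.621 / 16.643.
⟨T⟩ = 1.1789.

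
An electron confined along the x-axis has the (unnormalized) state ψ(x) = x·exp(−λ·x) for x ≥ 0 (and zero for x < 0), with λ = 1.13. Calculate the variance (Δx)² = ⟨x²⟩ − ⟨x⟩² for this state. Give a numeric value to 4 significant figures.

0.5874

Compute ⟨x⟩ and ⟨x²⟩ separately, then (Δx)² = ⟨x²⟩ − ⟨x⟩².
Every integrand reduces to terms xʲ·e^(−2λx) on [0, ∞); use ∫₀^∞ xʲ·e^(−2λx) dx = j!/(2λ)^(j+1).
Normalization: ∫|ψ|² dx = 0.17326.
⟨x⟩ = 1.3274 and ⟨x²⟩ = 2.3494.
(Δx)² = 2.3494 − (1.3274)² = 0.58736.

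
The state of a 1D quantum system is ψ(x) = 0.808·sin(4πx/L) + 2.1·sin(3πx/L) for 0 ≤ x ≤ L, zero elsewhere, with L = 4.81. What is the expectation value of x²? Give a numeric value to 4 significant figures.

⟨x²⟩ = ∫ x²·|ψ|² dx / ∫|ψ|² dx (integrals over the domain).
On 0 ≤ x ≤ L (j ≠ l): ∫sin²(jπx/L) dx = L/2, ∫sin(jπx/L)·sin(lπx/L) dx = 0; diagonal moments ∫x·sin²(jπx/L) dx = L²/4, ∫x²·sin²(jπx/L) dx = L³·(1/6 − 1/(4j²π²)); cross terms ∫x·sin(jπx/L)·sin(lπx/L) dx = 0 for j + l even and −4jlL²/(π²(j² − l²)²) for j + l odd, ∫x²·sin(jπx/L)·sin(lπx/L) dx = (−1)^(j+l)·4jlL³/(π²(j² − l²)²); higher powers the same way via product-to-sum and parts.
State is unnormalized: ∫|ψ|² dx = 12.176, and ∫ψ*·x²·ψ dx = 54.923, so ⟨x²⟩ = 54.923 / 12.176.
⟨x²⟩ = 4.5107.

4.511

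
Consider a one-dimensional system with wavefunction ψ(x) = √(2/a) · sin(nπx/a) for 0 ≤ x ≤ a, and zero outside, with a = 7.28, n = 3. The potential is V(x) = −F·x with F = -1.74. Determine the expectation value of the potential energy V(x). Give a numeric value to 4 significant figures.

6.334

⟨V⟩ = ∫ V(x)·|ψ|² dx.
With sin²θ = (1 − cos2θ)/2 on 0 ≤ x ≤ a: ∫sin²(nπx/a) dx = a/2, ∫x·sin²(nπx/a) dx = a²/4, ∫x²·sin²(nπx/a) dx = a³·(1/6 − 1/(4n²π²)); higher powers xᵏ the same way, integrating xᵏ·cos(2nπx/a) by parts.
⟨V⟩ = 6.3336.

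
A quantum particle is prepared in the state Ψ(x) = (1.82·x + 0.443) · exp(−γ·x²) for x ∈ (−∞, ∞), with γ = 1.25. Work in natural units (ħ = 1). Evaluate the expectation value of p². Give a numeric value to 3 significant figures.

3.18

p² Ψ = −ħ² d²Ψ/dx²; ⟨p²⟩ = −ħ² ∫ Ψ*·Ψ'' dx / ∫|Ψ|² dx.
Expand each integrand as polynomial × e^(−2γx²) and use ∫x^(2j)·e^(−2γx²) dx = (2j−1)!!/(4γ)^j · √(π/(2γ)), odd powers → 0; here √(π/(2γ)) = 1.1210. Differentiate with the product rule, d/dx e^(−γx²) = −2γx·e^(−γx²).
State is unnormalized: ∫|Ψ|² dx = 0.96263, and ∫Ψ*·(−ħ² Ψ'') dx = 3.0599, so ⟨p²⟩ = 3.0599 / 0.96263.
⟨p²⟩ = 3.1787.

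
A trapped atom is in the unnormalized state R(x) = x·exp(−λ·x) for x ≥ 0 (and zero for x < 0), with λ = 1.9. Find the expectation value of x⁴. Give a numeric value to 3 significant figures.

⟨x⁴⟩ = ∫ x⁴·|R|² dx / ∫|R|² dx (integrals over the domain).
Every integrand reduces to terms xʲ·e^(−2λx) on [0, ∞); use ∫₀^∞ xʲ·e^(−2λx) dx = j!/(2λ)^(j+1).
State is unnormalized: ∫|R|² dx = 0.036448, and ∫R*·x⁴·R dx = 0.062928, so ⟨x⁴⟩ = 0.062928 / 0.036448.
⟨x⁴⟩ = 1.7265.

1.73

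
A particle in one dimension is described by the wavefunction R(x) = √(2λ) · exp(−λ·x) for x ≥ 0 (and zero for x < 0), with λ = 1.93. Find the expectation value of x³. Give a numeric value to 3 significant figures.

0.104

⟨x³⟩ = ∫ x³·|R|² dx (integrals over the domain).
Every integrand reduces to terms xʲ·e^(−2λx) on [0, ∞); use ∫₀^∞ xʲ·e^(−2λx) dx = j!/(2λ)^(j+1).
⟨x³⟩ = 0.10433.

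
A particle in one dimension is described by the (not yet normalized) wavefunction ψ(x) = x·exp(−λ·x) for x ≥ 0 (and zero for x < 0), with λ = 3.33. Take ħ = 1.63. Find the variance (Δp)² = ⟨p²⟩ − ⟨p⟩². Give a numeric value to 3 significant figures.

29.5

Compute ⟨p⟩ and ⟨p²⟩ separately; (Δp)² = ⟨p²⟩ − ⟨p⟩².
Differentiate x·exp(−λ·x) with the product rule; every integrand then reduces to terms xʲ·e^(−2λx) on [0, ∞), with ∫₀^∞ xʲ·e^(−2λx) dx = j!/(2λ)^(j+1).
Normalization: ∫|ψ|² dx = 0.0067703.
⟨p⟩ = 0.0000 and ⟨p²⟩ = 29.462.
(Δp)² = 29.462 − (0.0000)² = 29.462.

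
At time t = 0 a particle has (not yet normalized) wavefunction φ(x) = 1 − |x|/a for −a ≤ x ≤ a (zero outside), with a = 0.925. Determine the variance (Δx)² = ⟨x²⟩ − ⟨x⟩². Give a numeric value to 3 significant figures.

0.0856

Compute ⟨x⟩ and ⟨x²⟩ separately, then (Δx)² = ⟨x²⟩ − ⟨x⟩².
φ is even, so ∫ over [−a, a] = 2∫₀ᵃ with φ = 1 − x/a there: ∫₀ᵃ (1 − x/a)² dx = a/3, ∫₀ᵃ x²(1 − x/a)² dx = a³/30, ∫₀ᵃ x⁴(1 − x/a)² dx = a⁵/105.
Normalization: ∫|φ|² dx = 0.61667.
⟨x⟩ = 0.0000 and ⟨x²⟩ = 0.085563.
(Δx)² = 0.085563 − (0.0000)² = 0.085563.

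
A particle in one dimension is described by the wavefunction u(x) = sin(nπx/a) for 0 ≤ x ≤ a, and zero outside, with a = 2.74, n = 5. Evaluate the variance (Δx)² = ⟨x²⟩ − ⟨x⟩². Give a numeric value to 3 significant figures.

Compute ⟨x⟩ and ⟨x²⟩ separately, then (Δx)² = ⟨x²⟩ − ⟨x⟩².
With sin²θ = (1 − cos2θ)/2 on 0 ≤ x ≤ a: ∫sin²(nπx/a) dx = a/2, ∫x·sin²(nπx/a) dx = a²/4, ∫x²·sin²(nπx/a) dx = a³·(1/6 − 1/(4n²π²)); higher powers xᵏ the same way, integrating xᵏ·cos(2nπx/a) by parts.
Normalization: ∫|u|² dx = 1.3700.
⟨x⟩ = 1.3700 and ⟨x²⟩ = 2.4873.
(Δx)² = 2.4873 − (1.3700)² = 0.61042.

0.610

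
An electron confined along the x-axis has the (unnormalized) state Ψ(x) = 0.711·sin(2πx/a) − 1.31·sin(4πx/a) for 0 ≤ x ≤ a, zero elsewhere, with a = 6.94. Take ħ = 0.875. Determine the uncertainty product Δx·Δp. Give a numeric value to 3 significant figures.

2.01

Δx = √(⟨x²⟩−⟨x⟩²), Δp = √(⟨p²⟩−⟨p⟩²).
On 0 ≤ x ≤ a (j ≠ l): ∫sin²(jπx/a) dx = a/2, ∫sin(jπx/a)·sin(lπx/a) dx = 0; diagonal moments ∫x·sin²(jπx/a) dx = a²/4, ∫x²·sin²(jπx/a) dx = a³·(1/6 − 1/(4j²π²)); cross terms ∫x·sin(jπx/a)·sin(lπx/a) dx = 0 for j + l even and −4jla²/(π²(j² − l²)²) for j + l odd, ∫x²·sin(jπx/a)·sin(lπx/a) dx = (−1)^(j+l)·4jla³/(π²(j² − l²)²); higher powers the same way via product-to-sum and parts. d²/dx² sin(jπx/a) = −(jπ/a)²·sin(jπx/a); on 0 ≤ x ≤ a, ∫sin²(jπx/a) dx = a/2 and ∫sin(jπx/a)·sin(lπx/a) dx = 0 for j ≠ l, so only diagonal terms survive in ∫|Ψ|² and ∫Ψ·Ψ″; ∫Ψ·Ψ′ dx = [Ψ²/2] between the walls = 0.
Normalization: ∫|Ψ|² dx = 7.7090.
⟨x⟩ = 3.4700, ⟨x²⟩ = 13.979 ⇒ Δx = 1.3923.
⟨p⟩ = 0.0000, ⟨p²⟩ = 2.0819 ⇒ Δp = 1.4429.
Δx·Δp = 2.0089.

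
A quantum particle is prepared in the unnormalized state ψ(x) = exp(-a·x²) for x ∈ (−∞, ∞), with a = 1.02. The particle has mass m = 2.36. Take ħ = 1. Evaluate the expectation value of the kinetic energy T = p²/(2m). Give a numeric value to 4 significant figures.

T = −(ħ²/2m) d²/dx², so ⟨T⟩ = −(ħ²/2m) ∫ ψ*·ψ'' dx / ∫|ψ|² dx; with m = 2.36.
Gaussian moments: ∫x^(2j)·e^(−2ax²) dx = (2j−1)!!/(4a)^j · √(π/(2a)), odd powers integrate to 0; here √(π/(2a)) = 1.2410. Derivatives: d/dx e^(−ax²) = −2ax·e^(−ax²), d²/dx² e^(−ax²) = (4a²x² − 2a)·e^(−ax²).
State is unnormalized: ∫|ψ|² dx = 1.2410, and ∫ψ*·(−ħ²/2m · ψ'') dx = 0.26817, so ⟨T⟩ = 0.26817 / 1.2410.
⟨T⟩ = 0.21610.

0.2161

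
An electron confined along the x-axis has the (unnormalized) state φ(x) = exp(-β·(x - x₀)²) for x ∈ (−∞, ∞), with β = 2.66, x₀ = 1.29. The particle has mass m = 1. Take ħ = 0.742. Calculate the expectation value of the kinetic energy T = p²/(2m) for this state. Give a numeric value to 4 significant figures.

T = −(ħ²/2m) d²/dx², so ⟨T⟩ = −(ħ²/2m) ∫ φ*·φ'' dx / ∫|φ|² dx; with m = 1.
Gaussian moments (u = x − x₀): ∫u^(2j)·e^(−2βu²) du = (2j−1)!!/(4β)^j · √(π/(2β)), odd powers integrate to 0; here √(π/(2β)) = 0.76846. Derivatives: d/dx e^(−βu²) = −2βu·e^(−βu²), d²/dx² e^(−βu²) = (4β²u² − 2β)·e^(−βu²).
State is unnormalized: ∫|φ|² dx = 0.76846, and ∫φ*·(−ħ²/2m · φ'') dx = 0.56270, so ⟨T⟩ = 0.56270 / 0.76846.
⟨T⟩ = 0.73225.

0.7323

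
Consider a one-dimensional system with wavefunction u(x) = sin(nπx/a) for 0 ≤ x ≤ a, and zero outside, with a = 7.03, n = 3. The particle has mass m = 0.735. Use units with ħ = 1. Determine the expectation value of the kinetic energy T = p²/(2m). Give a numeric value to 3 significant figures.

1.22

T = −(ħ²/2m) d²/dx², so ⟨T⟩ = −(ħ²/2m) ∫ u*·u'' dx / ∫|u|² dx; with m = 0.735.
d/dx sin(nπx/a) = (nπ/a)·cos(nπx/a) and d²/dx² sin(nπx/a) = −(nπ/a)²·sin(nπx/a); on 0 ≤ x ≤ a, ∫sin²(nπx/a) dx = a/2 and ∫sin(nπx/a)·cos(nπx/a) dx = 0.
State is unnormalized: ∫|u|² dx = 3.5150, and ∫u*·(−ħ²/2m · u'') dx = 4.2977, so ⟨T⟩ = 4.2977 / 3.5150.
⟨T⟩ = 1.2227.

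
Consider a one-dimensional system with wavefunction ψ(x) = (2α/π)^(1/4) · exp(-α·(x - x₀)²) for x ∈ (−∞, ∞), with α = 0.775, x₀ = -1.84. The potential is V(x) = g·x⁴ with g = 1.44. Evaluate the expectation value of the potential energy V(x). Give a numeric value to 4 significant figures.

⟨V⟩ = ∫ V(x)·|ψ|² dx.
Gaussian moments (u = x − x₀): ∫u^(2j)·e^(−2αu²) du = (2j−1)!!/(4α)^j · √(π/(2α)), odd powers integrate to 0; here √(π/(2α)) = 1.4237.
⟨V⟩ = 26.391.

26.39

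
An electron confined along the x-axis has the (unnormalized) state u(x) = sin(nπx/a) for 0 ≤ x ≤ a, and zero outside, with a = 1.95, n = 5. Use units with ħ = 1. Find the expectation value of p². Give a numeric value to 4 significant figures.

p² u = −ħ² d²u/dx²; ⟨p²⟩ = −ħ² ∫ u*·u'' dx / ∫|u|² dx.
d/dx sin(nπx/a) = (nπ/a)·cos(nπx/a) and d²/dx² sin(nπx/a) = −(nπ/a)²·sin(nπx/a); on 0 ≤ x ≤ a, ∫sin²(nπx/a) dx = a/2 and ∫sin(nπx/a)·cos(nπx/a) dx = 0.
State is unnormalized: ∫|u|² dx = 0.97500, and ∫u*·(−ħ² u'') dx = 63.267, so ⟨p²⟩ = 63.267 / 0.97500.
⟨p²⟩ = 64.889.

64.89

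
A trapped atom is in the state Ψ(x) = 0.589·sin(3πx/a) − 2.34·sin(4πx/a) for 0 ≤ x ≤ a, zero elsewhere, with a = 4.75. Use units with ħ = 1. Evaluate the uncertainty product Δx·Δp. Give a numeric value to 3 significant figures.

Δx = √(⟨x²⟩−⟨x⟩²), Δp = √(⟨p²⟩−⟨p⟩²).
On 0 ≤ x ≤ a (j ≠ l): ∫sin²(jπx/a) dx = a/2, ∫sin(jπx/a)·sin(lπx/a) dx = 0; diagonal moments ∫x·sin²(jπx/a) dx = a²/4, ∫x²·sin²(jπx/a) dx = a³·(1/6 − 1/(4j²π²)); cross terms ∫x·sin(jπx/a)·sin(lπx/a) dx = 0 for j + l even and −4jla²/(π²(j² − l²)²) for j + l odd, ∫x²·sin(jπx/a)·sin(lπx/a) dx = (−1)^(j+l)·4jla³/(π²(j² − l²)²); higher powers the same way via product-to-sum and parts. d²/dx² sin(jπx/a) = −(jπ/a)²·sin(jπx/a); on 0 ≤ x ≤ a, ∫sin²(jπx/a) dx = a/2 and ∫sin(jπx/a)·sin(lπx/a) dx = 0 for j ≠ l, so only diagonal terms survive in ∫|Ψ|² and ∫Ψ·Ψ″; ∫Ψ·Ψ′ dx = [Ψ²/2] between the walls = 0.
Normalization: ∫|Ψ|² dx = 13.828.
⟨x⟩ = 2.8214, ⟨x²⟩ = 9.5665 ⇒ Δx = 1.2674.
⟨p⟩ = 0.0000, ⟨p²⟩ = 6.8165 ⇒ Δp = 2.6108.
Δx·Δp = 3.3089.

3.31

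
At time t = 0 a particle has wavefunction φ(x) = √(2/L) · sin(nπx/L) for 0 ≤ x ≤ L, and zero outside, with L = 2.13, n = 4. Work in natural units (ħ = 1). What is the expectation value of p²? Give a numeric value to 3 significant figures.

34.8

p² φ = −ħ² d²φ/dx²; ⟨p²⟩ = −ħ² ∫ φ*·φ'' dx.
d/dx sin(nπx/L) = (nπ/L)·cos(nπx/L) and d²/dx² sin(nπx/L) = −(nπ/L)²·sin(nπx/L); on 0 ≤ x ≤ L, ∫sin²(nπx/L) dx = L/2 and ∫sin(nπx/L)·cos(nπx/L) dx = 0.
⟨p²⟩ = 34.807.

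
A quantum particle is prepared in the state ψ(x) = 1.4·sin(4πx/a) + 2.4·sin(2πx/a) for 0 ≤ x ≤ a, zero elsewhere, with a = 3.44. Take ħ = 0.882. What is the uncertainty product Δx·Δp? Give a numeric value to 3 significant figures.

2.46

Δx = √(⟨x²⟩−⟨x⟩²), Δp = √(⟨p²⟩−⟨p⟩²).
On 0 ≤ x ≤ a (j ≠ l): ∫sin²(jπx/a) dx = a/2, ∫sin(jπx/a)·sin(lπx/a) dx = 0; diagonal moments ∫x·sin²(jπx/a) dx = a²/4, ∫x²·sin²(jπx/a) dx = a³·(1/6 − 1/(4j²π²)); cross terms ∫x·sin(jπx/a)·sin(lπx/a) dx = 0 for j + l even and −4jla²/(π²(j² − l²)²) for j + l odd, ∫x²·sin(jπx/a)·sin(lπx/a) dx = (−1)^(j+l)·4jla³/(π²(j² − l²)²); higher powers the same way via product-to-sum and parts. d²/dx² sin(jπx/a) = −(jπ/a)²·sin(jπx/a); on 0 ≤ x ≤ a, ∫sin²(jπx/a) dx = a/2 and ∫sin(jπx/a)·sin(lπx/a) dx = 0 for j ≠ l, so only diagonal terms survive in ∫|ψ|² and ∫ψ·ψ″; ∫ψ·ψ′ dx = [ψ²/2] between the walls = 0.
Normalization: ∫|ψ|² dx = 13.278.
⟨x⟩ = 1.7200, ⟨x²⟩ = 4.2871 ⇒ Δx = 1.1527.
⟨p⟩ = 0.0000, ⟨p²⟩ = 4.5720 ⇒ Δp = 2.1382.
Δx·Δp = 2.4647.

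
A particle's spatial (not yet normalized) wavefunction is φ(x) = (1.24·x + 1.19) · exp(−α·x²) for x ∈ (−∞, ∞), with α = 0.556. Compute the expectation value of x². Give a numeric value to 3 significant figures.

0.745

⟨x²⟩ = ∫ x²·|φ|² dx / ∫|φ|² dx (integrals over the domain).
Expand each integrand as polynomial × e^(−2αx²) and use ∫x^(2j)·e^(−2αx²) dx = (2j−1)!!/(4α)^j · √(π/(2α)), odd powers → 0; here √(π/(2α)) = 1.6808.
State is unnormalized: ∫|φ|² dx = 3.5423, and ∫φ*·x²·φ dx = 2.6378, so ⟨x²⟩ = 2.6378 / 3.5423.
⟨x²⟩ = 0.74465.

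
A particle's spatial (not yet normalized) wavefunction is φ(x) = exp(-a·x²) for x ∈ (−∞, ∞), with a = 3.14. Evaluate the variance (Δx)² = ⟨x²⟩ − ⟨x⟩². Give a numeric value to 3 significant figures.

0.0796

Compute ⟨x⟩ and ⟨x²⟩ separately, then (Δx)² = ⟨x²⟩ − ⟨x⟩².
Gaussian moments: ∫x^(2j)·e^(−2ax²) dx = (2j−1)!!/(4a)^j · √(π/(2a)), odd powers integrate to 0; here √(π/(2a)) = 0.70729.
Normalization: ∫|φ|² dx = 0.70729.
⟨x⟩ = 0.0000 and ⟨x²⟩ = 0.079618.
(Δx)² = 0.079618 − (0.0000)² = 0.079618.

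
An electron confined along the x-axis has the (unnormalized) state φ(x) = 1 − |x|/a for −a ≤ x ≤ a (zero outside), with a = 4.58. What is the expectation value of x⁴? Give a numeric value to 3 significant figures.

⟨x⁴⟩ = ∫ x⁴·|φ|² dx / ∫|φ|² dx (integrals over the domain).
φ is even, so ∫ over [−a, a] = 2∫₀ᵃ with φ = 1 − x/a there: ∫₀ᵃ (1 − x/a)² dx = a/3, ∫₀ᵃ x²(1 − x/a)² dx = a³/30, ∫₀ᵃ x⁴(1 − x/a)² dx = a⁵/105.
State is unnormalized: ∫|φ|² dx = 3.0533, and ∫φ*·x⁴·φ dx = 38.386, so ⟨x⁴⟩ = 38.386 / 3.0533.
⟨x⁴⟩ = 12.572.

12.6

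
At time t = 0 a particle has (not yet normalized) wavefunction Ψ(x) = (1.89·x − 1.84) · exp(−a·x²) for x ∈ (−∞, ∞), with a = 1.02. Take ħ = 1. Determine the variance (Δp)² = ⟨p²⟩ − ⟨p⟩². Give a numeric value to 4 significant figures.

Compute ⟨p⟩ and ⟨p²⟩ separately; (Δp)² = ⟨p²⟩ − ⟨p⟩².
Expand each integrand as polynomial × e^(−2ax²) and use ∫x^(2j)·e^(−2ax²) dx = (2j−1)!!/(4a)^j · √(π/(2a)), odd powers → 0; here √(π/(2a)) = 1.2410. Differentiate with the product rule, d/dx e^(−ax²) = −2ax·e^(−ax²).
Normalization: ∫|Ψ|² dx = 5.2879.
⟨p⟩ = 0.0000 and ⟨p²⟩ = 1.4392.
(Δp)² = 1.4392 − (0.0000)² = 1.4392.

1.439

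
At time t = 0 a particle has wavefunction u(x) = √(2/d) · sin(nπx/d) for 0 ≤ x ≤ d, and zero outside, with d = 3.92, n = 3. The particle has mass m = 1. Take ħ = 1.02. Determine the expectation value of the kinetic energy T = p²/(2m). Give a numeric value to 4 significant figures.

3.007

T = −(ħ²/2m) d²/dx², so ⟨T⟩ = −(ħ²/2m) ∫ u*·u'' dx; with m = 1.
d/dx sin(nπx/d) = (nπ/d)·cos(nπx/d) and d²/dx² sin(nπx/d) = −(nπ/d)²·sin(nπx/d); on 0 ≤ x ≤ d, ∫sin²(nπx/d) dx = d/2 and ∫sin(nπx/d)·cos(nπx/d) dx = 0.
⟨T⟩ = 3.0070.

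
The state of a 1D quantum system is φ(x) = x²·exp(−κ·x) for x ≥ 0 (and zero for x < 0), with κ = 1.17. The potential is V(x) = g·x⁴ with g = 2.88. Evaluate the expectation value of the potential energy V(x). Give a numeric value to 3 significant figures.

161.

⟨V⟩ = ∫ V(x)·|φ|² dx / ∫|φ|² dx.
Every integrand reduces to terms xʲ·e^(−2κx) on [0, ∞); use ∫₀^∞ xʲ·e^(−2κx) dx = j!/(2κ)^(j+1).
State is unnormalized: ∫|φ|² dx = 0.34208, and ∫φ*·V(x)·φ dx = 55.204, so ⟨V⟩ = 55.204 / 0.34208.
⟨V⟩ = 161.38.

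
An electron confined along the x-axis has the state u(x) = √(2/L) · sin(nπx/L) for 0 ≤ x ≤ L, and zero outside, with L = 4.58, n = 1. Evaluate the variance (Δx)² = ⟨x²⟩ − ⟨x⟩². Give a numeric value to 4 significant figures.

0.6854

Compute ⟨x⟩ and ⟨x²⟩ separately, then (Δx)² = ⟨x²⟩ − ⟨x⟩².
With sin²θ = (1 − cos2θ)/2 on 0 ≤ x ≤ L: ∫sin²(nπx/L) dx = L/2, ∫x·sin²(nπx/L) dx = L²/4, ∫x²·sin²(nπx/L) dx = L³·(1/6 − 1/(4n²π²)); higher powers xᵏ the same way, integrating xᵏ·cos(2nπx/L) by parts.
⟨x⟩ = 2.2900 and ⟨x²⟩ = 5.9295.
(Δx)² = 5.9295 − (2.2900)² = 0.68536.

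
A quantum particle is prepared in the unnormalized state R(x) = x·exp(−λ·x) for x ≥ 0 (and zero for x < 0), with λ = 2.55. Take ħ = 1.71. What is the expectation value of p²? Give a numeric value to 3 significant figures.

p² R = −ħ² d²R/dx²; ⟨p²⟩ = −ħ² ∫ R*·R'' dx / ∫|R|² dx.
Differentiate x·exp(−λ·x) with the product rule; every integrand then reduces to terms xʲ·e^(−2λx) on [0, ∞), with ∫₀^∞ xʲ·e^(−2λx) dx = j!/(2λ)^(j+1).
State is unnormalized: ∫|R|² dx = 0.015077, and ∫R*·(−ħ² R'') dx = 0.28668, so ⟨p²⟩ = 0.28668 / 0.015077.
⟨p²⟩ = 19.014.

19.0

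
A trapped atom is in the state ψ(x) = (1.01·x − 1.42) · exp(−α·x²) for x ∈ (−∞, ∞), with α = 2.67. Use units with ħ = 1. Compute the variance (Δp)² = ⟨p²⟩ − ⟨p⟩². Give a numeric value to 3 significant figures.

Compute ⟨p⟩ and ⟨p²⟩ separately; (Δp)² = ⟨p²⟩ − ⟨p⟩².
Expand each integrand as polynomial × e^(−2αx²) and use ∫x^(2j)·e^(−2αx²) dx = (2j−1)!!/(4α)^j · √(π/(2α)), odd powers → 0; here √(π/(2α)) = 0.76702. Differentiate with the product rule, d/dx e^(−αx²) = −2αx·e^(−αx²).
Normalization: ∫|ψ|² dx = 1.6199.
⟨p⟩ = 0.0000 and ⟨p²⟩ = 2.9115.
(Δp)² = 2.9115 − (0.0000)² = 2.9115.

2.91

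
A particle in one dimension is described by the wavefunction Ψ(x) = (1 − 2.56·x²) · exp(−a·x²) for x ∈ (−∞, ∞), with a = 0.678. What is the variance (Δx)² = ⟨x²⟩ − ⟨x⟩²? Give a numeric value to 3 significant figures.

Compute ⟨x⟩ and ⟨x²⟩ separately, then (Δx)² = ⟨x²⟩ − ⟨x⟩².
Expand each integrand as polynomial × e^(−2ax²) and use ∫x^(2j)·e^(−2ax²) dx = (2j−1)!!/(4a)^j · √(π/(2a)), odd powers → 0; here √(π/(2a)) = 1.5221.
Normalization: ∫|Ψ|² dx = 2.7173.
⟨x⟩ = 0.0000 and ⟨x²⟩ = 1.7974.
(Δx)² = 1.7974 − (0.0000)² = 1.7974.

1.80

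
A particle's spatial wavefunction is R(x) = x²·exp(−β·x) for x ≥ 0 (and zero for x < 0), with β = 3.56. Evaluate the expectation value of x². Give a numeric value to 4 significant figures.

⟨x²⟩ = ∫ x²·|R|² dx / ∫|R|² dx (integrals over the domain).
Every integrand reduces to terms xʲ·e^(−2βx) on [0, ∞); use ∫₀^∞ xʲ·e^(−2βx) dx = j!/(2β)^(j+1).
State is unnormalized: ∫|R|² dx = 0.0013116, and ∫R*·x²·R dx = 0.00077620, so ⟨x²⟩ = 0.00077620 / 0.0013116.
⟨x²⟩ = 0.59178.

0.5918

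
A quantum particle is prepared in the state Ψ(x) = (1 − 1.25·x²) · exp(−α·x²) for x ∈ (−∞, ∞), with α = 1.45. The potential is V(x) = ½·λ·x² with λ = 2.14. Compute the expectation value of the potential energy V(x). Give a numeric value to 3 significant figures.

⟨V⟩ = ∫ V(x)·|Ψ|² dx / ∫|Ψ|² dx.
Expand each integrand as polynomial × e^(−2αx²) and use ∫x^(2j)·e^(−2αx²) dx = (2j−1)!!/(4α)^j · √(π/(2α)), odd powers → 0; here √(π/(2α)) = 1.0408.
State is unnormalized: ∫|Ψ|² dx = 0.73722, and ∫Ψ*·V(x)·Ψ dx = 0.077499, so ⟨V⟩ = 0.077499 / 0.73722.
⟨V⟩ = 0.10512.

0.105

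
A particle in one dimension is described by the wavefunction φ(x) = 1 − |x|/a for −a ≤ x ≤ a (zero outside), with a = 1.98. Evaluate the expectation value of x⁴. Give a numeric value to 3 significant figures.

0.439

⟨x⁴⟩ = ∫ x⁴·|φ|² dx / ∫|φ|² dx (integrals over the domain).
φ is even, so ∫ over [−a, a] = 2∫₀ᵃ with φ = 1 − x/a there: ∫₀ᵃ (1 − x/a)² dx = a/3, ∫₀ᵃ x²(1 − x/a)² dx = a³/30, ∫₀ᵃ x⁴(1 − x/a)² dx = a⁵/105.
State is unnormalized: ∫|φ|² dx = 1.3200, and ∫φ*·x⁴·φ dx = 0.57965, so ⟨x⁴⟩ = 0.57965 / 1.3200.
⟨x⁴⟩ = 0.43913.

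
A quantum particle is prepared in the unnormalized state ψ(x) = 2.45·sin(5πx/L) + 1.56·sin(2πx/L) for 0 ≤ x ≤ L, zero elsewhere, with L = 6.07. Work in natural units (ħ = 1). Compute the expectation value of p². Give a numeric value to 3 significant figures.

p² ψ = −ħ² d²ψ/dx²; ⟨p²⟩ = −ħ² ∫ ψ*·ψ'' dx / ∫|ψ|² dx.
d²/dx² sin(jπx/L) = −(jπ/L)²·sin(jπx/L); on 0 ≤ x ≤ L, ∫sin²(jπx/L) dx = L/2 and ∫sin(jπx/L)·sin(lπx/L) dx = 0 for j ≠ l, so only diagonal terms survive in ∫|ψ|² and ∫ψ·ψ″; ∫ψ·ψ′ dx = [ψ²/2] between the walls = 0.
State is unnormalized: ∫|ψ|² dx = 25.604, and ∫ψ*·(−ħ² ψ'') dx = 129.91, so ⟨p²⟩ = 129.91 / 25.604.
⟨p²⟩ = 5.0740.

5.07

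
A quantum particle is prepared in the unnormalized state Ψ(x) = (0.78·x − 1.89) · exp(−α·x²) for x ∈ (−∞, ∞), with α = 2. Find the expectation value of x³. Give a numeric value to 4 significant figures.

⟨x³⟩ = ∫ x³·|Ψ|² dx / ∫|Ψ|² dx (integrals over the domain).
Expand each integrand as polynomial × e^(−2αx²) and use ∫x^(2j)·e^(−2αx²) dx = (2j−1)!!/(4α)^j · √(π/(2α)), odd powers → 0; here √(π/(2α)) = 0.88623.
State is unnormalized: ∫|Ψ|² dx = 3.2331, and ∫Ψ*·x³·Ψ dx = -0.12248, so ⟨x³⟩ = -0.12248 / 3.2331.
⟨x³⟩ = -0.037884.

-0.03788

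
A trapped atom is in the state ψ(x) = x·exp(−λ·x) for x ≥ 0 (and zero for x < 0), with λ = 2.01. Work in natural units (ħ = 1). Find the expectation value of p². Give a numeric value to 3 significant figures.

p² ψ = −ħ² d²ψ/dx²; ⟨p²⟩ = −ħ² ∫ ψ*·ψ'' dx / ∫|ψ|² dx.
Differentiate x·exp(−λ·x) with the product rule; every integrand then reduces to terms xʲ·e^(−2λx) on [0, ∞), with ∫₀^∞ xʲ·e^(−2λx) dx = j!/(2λ)^(j+1).
State is unnormalized: ∫|ψ|² dx = 0.030786, and ∫ψ*·(−ħ² ψ'') dx = 0.12438, so ⟨p²⟩ = 0.12438 / 0.030786.
⟨p²⟩ = 4.0401.

4.04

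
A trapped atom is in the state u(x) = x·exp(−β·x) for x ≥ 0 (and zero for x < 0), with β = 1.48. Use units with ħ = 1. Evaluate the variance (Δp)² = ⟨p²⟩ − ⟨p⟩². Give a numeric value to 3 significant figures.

2.19

Compute ⟨p⟩ and ⟨p²⟩ separately; (Δp)² = ⟨p²⟩ − ⟨p⟩².
Differentiate x·exp(−β·x) with the product rule; every integrand then reduces to terms xʲ·e^(−2βx) on [0, ∞), with ∫₀^∞ xʲ·e^(−2βx) dx = j!/(2β)^(j+1).
Normalization: ∫|u|² dx = 0.077118.
⟨p⟩ = 0.0000 and ⟨p²⟩ = 2.1904.
(Δp)² = 2.1904 − (0.0000)² = 2.1904.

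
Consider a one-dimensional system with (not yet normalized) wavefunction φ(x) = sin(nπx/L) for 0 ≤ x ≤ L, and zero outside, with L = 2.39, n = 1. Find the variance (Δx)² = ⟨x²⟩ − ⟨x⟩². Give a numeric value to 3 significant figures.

0.187

Compute ⟨x⟩ and ⟨x²⟩ separately, then (Δx)² = ⟨x²⟩ − ⟨x⟩².
With sin²θ = (1 − cos2θ)/2 on 0 ≤ x ≤ L: ∫sin²(nπx/L) dx = L/2, ∫x·sin²(nπx/L) dx = L²/4, ∫x²·sin²(nπx/L) dx = L³·(1/6 − 1/(4n²π²)); higher powers xᵏ the same way, integrating xᵏ·cos(2nπx/L) by parts.
Normalization: ∫|φ|² dx = 1.1950.
⟨x⟩ = 1.1950 and ⟨x²⟩ = 1.6147.
(Δx)² = 1.6147 − (1.1950)² = 0.18663.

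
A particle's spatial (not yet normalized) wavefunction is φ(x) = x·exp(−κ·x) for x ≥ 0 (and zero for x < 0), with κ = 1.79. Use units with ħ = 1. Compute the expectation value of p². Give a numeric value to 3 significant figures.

3.20

p² φ = −ħ² d²φ/dx²; ⟨p²⟩ = −ħ² ∫ φ*·φ'' dx / ∫|φ|² dx.
Differentiate x·exp(−κ·x) with the product rule; every integrand then reduces to terms xʲ·e^(−2κx) on [0, ∞), with ∫₀^∞ xʲ·e^(−2κx) dx = j!/(2κ)^(j+1).
State is unnormalized: ∫|φ|² dx = 0.043589, and ∫φ*·(−ħ² φ'') dx = 0.13966, so ⟨p²⟩ = 0.13966 / 0.043589.
⟨p²⟩ = 3.2041.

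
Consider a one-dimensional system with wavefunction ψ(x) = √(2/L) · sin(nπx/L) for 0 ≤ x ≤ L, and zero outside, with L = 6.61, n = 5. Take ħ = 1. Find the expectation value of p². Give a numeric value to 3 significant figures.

p² ψ = −ħ² d²ψ/dx²; ⟨p²⟩ = −ħ² ∫ ψ*·ψ'' dx.
d/dx sin(nπx/L) = (nπ/L)·cos(nπx/L) and d²/dx² sin(nπx/L) = −(nπ/L)²·sin(nπx/L); on 0 ≤ x ≤ L, ∫sin²(nπx/L) dx = L/2 and ∫sin(nπx/L)·cos(nπx/L) dx = 0.
⟨p²⟩ = 5.6472.

5.65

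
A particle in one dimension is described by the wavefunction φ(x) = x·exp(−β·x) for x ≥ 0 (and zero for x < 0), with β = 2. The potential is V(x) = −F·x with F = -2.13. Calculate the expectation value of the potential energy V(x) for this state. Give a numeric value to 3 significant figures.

⟨V⟩ = ∫ V(x)·|φ|² dx / ∫|φ|² dx.
Every integrand reduces to terms xʲ·e^(−2βx) on [0, ∞); use ∫₀^∞ xʲ·e^(−2βx) dx = j!/(2β)^(j+1).
State is unnormalized: ∫|φ|² dx = 0.031250, and ∫φ*·V(x)·φ dx = 0.049922, so ⟨V⟩ = 0.049922 / 0.031250.
⟨V⟩ = 1.5975.

1.60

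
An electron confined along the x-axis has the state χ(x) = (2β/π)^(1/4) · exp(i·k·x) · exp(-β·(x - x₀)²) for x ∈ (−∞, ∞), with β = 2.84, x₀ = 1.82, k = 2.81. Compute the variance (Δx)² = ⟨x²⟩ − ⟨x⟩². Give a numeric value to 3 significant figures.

Compute ⟨x⟩ and ⟨x²⟩ separately, then (Δx)² = ⟨x²⟩ − ⟨x⟩².
Gaussian moments (u = x − x₀): ∫u^(2j)·e^(−2βu²) du = (2j−1)!!/(4β)^j · √(π/(2β)), odd powers integrate to 0; here √(π/(2β)) = 0.74371.
⟨x⟩ = 1.8200 and ⟨x²⟩ = 3.4004.
(Δx)² = 3.4004 − (1.8200)² = 0.088028.

0.0880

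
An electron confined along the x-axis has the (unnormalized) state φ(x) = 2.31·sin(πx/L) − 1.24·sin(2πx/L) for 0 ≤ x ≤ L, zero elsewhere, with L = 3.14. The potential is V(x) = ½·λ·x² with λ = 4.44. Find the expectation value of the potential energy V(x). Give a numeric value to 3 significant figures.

9.66

⟨V⟩ = ∫ V(x)·|φ|² dx / ∫|φ|² dx.
On 0 ≤ x ≤ L (j ≠ l): ∫sin²(jπx/L) dx = L/2, ∫sin(jπx/L)·sin(lπx/L) dx = 0; diagonal moments ∫x·sin²(jπx/L) dx = L²/4, ∫x²·sin²(jπx/L) dx = L³·(1/6 − 1/(4j²π²)); cross terms ∫x·sin(jπx/L)·sin(lπx/L) dx = 0 for j + l even and −4jlL²/(π²(j² − l²)²) for j + l odd, ∫x²·sin(jπx/L)·sin(lπx/L) dx = (−1)^(j+l)·4jlL³/(π²(j² − l²)²); higher powers the same way via product-to-sum and parts.
State is unnormalized: ∫|φ|² dx = 10.792, and ∫φ*·V(x)·φ dx = 104.24, so ⟨V⟩ = 104.24 / 10.792.
⟨V⟩ = 9.6592.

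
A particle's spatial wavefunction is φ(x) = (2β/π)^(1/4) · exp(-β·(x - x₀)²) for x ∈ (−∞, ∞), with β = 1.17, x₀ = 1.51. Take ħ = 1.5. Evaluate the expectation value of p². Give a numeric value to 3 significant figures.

2.63

p² φ = −ħ² d²φ/dx²; ⟨p²⟩ = −ħ² ∫ φ*·φ'' dx.
Gaussian moments (u = x − x₀): ∫u^(2j)·e^(−2βu²) du = (2j−1)!!/(4β)^j · √(π/(2β)), odd powers integrate to 0; here √(π/(2β)) = 1.1587. Derivatives: d/dx e^(−βu²) = −2βu·e^(−βu²), d²/dx² e^(−βu²) = (4β²u² − 2β)·e^(−βu²).
⟨p²⟩ = 2.6325.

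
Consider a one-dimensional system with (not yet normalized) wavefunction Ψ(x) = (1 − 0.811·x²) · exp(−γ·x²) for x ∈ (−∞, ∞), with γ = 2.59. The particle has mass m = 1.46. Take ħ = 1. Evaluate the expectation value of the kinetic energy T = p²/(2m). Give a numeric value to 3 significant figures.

T = −(ħ²/2m) d²/dx², so ⟨T⟩ = −(ħ²/2m) ∫ Ψ*·Ψ'' dx / ∫|Ψ|² dx; with m = 1.46.
Expand each integrand as polynomial × e^(−2γx²) and use ∫x^(2j)·e^(−2γx²) dx = (2j−1)!!/(4γ)^j · √(π/(2γ)), odd powers → 0; here √(π/(2γ)) = 0.77877. Differentiate with the product rule, d/dx e^(−γx²) = −2γx·e^(−γx²).
State is unnormalized: ∫|Ψ|² dx = 0.67116, and ∫Ψ*·(−ħ²/2m · Ψ'') dx = 0.82854, so ⟨T⟩ = 0.82854 / 0.67116.
⟨T⟩ = 1.2345.

1.23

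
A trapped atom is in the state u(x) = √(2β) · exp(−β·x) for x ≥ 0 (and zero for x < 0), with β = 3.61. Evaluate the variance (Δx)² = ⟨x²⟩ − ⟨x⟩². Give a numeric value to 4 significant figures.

0.01918

Compute ⟨x⟩ and ⟨x²⟩ separately, then (Δx)² = ⟨x²⟩ − ⟨x⟩².
Every integrand reduces to terms xʲ·e^(−2βx) on [0, ∞); use ∫₀^∞ xʲ·e^(−2βx) dx = j!/(2β)^(j+1).
⟨x⟩ = 0.13850 and ⟨x²⟩ = 0.038367.
(Δx)² = 0.038367 − (0.13850)² = 0.019183.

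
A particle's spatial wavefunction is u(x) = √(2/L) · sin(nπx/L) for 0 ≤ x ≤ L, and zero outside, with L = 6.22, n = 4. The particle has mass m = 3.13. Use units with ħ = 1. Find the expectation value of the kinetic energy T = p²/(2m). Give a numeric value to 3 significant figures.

T = −(ħ²/2m) d²/dx², so ⟨T⟩ = −(ħ²/2m) ∫ u*·u'' dx; with m = 3.13.
d/dx sin(nπx/L) = (nπ/L)·cos(nπx/L) and d²/dx² sin(nπx/L) = −(nπ/L)²·sin(nπx/L); on 0 ≤ x ≤ L, ∫sin²(nπx/L) dx = L/2 and ∫sin(nπx/L)·cos(nπx/L) dx = 0.
⟨T⟩ = 0.65203.

0.652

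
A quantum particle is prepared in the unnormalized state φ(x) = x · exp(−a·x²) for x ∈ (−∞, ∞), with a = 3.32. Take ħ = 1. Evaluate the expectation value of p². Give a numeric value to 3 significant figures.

p² φ = −ħ² d²φ/dx²; ⟨p²⟩ = −ħ² ∫ φ*·φ'' dx / ∫|φ|² dx.
Expand each integrand as polynomial × e^(−2ax²) and use ∫x^(2j)·e^(−2ax²) dx = (2j−1)!!/(4a)^j · √(π/(2a)), odd powers → 0; here √(π/(2a)) = 0.68785. Differentiate with the product rule, d/dx e^(−ax²) = −2ax·e^(−ax²).
State is unnormalized: ∫|φ|² dx = 0.051796, and ∫φ*·(−ħ² φ'') dx = 0.51588, so ⟨p²⟩ = 0.51588 / 0.051796.
⟨p²⟩ = 9.9600.

9.96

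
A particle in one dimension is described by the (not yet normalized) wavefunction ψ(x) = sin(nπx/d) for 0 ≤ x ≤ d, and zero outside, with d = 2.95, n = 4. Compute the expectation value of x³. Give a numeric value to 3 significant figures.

6.30

⟨x³⟩ = ∫ x³·|ψ|² dx / ∫|ψ|² dx (integrals over the domain).
With sin²θ = (1 − cos2θ)/2 on 0 ≤ x ≤ d: ∫sin²(nπx/d) dx = d/2, ∫x·sin²(nπx/d) dx = d²/4, ∫x²·sin²(nπx/d) dx = d³·(1/6 − 1/(4n²π²)); higher powers xᵏ the same way, integrating xᵏ·cos(2nπx/d) by parts.
State is unnormalized: ∫|ψ|² dx = 1.4750, and ∫ψ*·x³·ψ dx = 9.2868, so ⟨x³⟩ = 9.2868 / 1.4750.
⟨x³⟩ = 6.2962.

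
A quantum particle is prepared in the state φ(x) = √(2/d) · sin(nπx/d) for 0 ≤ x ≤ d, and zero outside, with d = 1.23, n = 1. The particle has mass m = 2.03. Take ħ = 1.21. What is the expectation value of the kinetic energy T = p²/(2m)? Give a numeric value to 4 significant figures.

2.353

T = −(ħ²/2m) d²/dx², so ⟨T⟩ = −(ħ²/2m) ∫ φ*·φ'' dx; with m = 2.03.
d/dx sin(nπx/d) = (nπ/d)·cos(nπx/d) and d²/dx² sin(nπx/d) = −(nπ/d)²·sin(nπx/d); on 0 ≤ x ≤ d, ∫sin²(nπx/d) dx = d/2 and ∫sin(nπx/d)·cos(nπx/d) dx = 0.
⟨T⟩ = 2.3525.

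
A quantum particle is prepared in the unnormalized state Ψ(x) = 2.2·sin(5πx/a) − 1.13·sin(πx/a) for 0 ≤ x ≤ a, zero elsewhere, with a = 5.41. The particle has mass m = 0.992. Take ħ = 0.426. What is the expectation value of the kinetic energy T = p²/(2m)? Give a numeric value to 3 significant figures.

T = −(ħ²/2m) d²/dx², so ⟨T⟩ = −(ħ²/2m) ∫ Ψ*·Ψ'' dx / ∫|Ψ|² dx; with m = 0.992.
d²/dx² sin(jπx/a) = −(jπ/a)²·sin(jπx/a); on 0 ≤ x ≤ a, ∫sin²(jπx/a) dx = a/2 and ∫sin(jπx/a)·sin(lπx/a) dx = 0 for j ≠ l, so only diagonal terms survive in ∫|Ψ|² and ∫Ψ·Ψ″; ∫Ψ·Ψ′ dx = [Ψ²/2] between the walls = 0.
State is unnormalized: ∫|Ψ|² dx = 16.546, and ∫Ψ*·(−ħ²/2m · Ψ'') dx = 10.202, so ⟨T⟩ = 10.202 / 16.546.
⟨T⟩ = 0.61659.

0.617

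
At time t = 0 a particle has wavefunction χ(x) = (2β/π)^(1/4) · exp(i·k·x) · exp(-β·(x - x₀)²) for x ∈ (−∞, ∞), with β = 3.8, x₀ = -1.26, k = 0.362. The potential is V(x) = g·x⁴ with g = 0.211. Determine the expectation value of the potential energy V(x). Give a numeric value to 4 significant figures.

0.6668

⟨V⟩ = ∫ V(x)·|χ|² dx.
Gaussian moments (u = x − x₀): ∫u^(2j)·e^(−2βu²) du = (2j−1)!!/(4β)^j · √(π/(2β)), odd powers integrate to 0; here √(π/(2β)) = 0.64294.
⟨V⟩ = 0.66679.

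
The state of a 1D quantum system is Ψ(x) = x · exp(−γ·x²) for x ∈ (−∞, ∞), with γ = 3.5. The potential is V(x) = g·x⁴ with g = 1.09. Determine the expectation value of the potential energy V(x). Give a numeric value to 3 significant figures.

⟨V⟩ = ∫ V(x)·|Ψ|² dx / ∫|Ψ|² dx.
Expand each integrand as polynomial × e^(−2γx²) and use ∫x^(2j)·e^(−2γx²) dx = (2j−1)!!/(4γ)^j · √(π/(2γ)), odd powers → 0; here √(π/(2γ)) = 0.66992.
State is unnormalized: ∫|Ψ|² dx = 0.047852, and ∫Ψ*·V(x)·Ψ dx = 0.0039917, so ⟨V⟩ = 0.0039917 / 0.047852.
⟨V⟩ = 0.083418.

0.0834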